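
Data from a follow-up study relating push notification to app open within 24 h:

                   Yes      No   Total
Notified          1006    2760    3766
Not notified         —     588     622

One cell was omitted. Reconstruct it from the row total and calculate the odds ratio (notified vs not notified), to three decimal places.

The missing cell is in the unexposed row: 622 − 588 = 34.
So a = 1006, b = 2760, c = 34, d = 588.
OR = (a·d)/(b·c) = (1006 × 588) / (2760 × 34) = 591528 / 93840 = 6.30358

6.304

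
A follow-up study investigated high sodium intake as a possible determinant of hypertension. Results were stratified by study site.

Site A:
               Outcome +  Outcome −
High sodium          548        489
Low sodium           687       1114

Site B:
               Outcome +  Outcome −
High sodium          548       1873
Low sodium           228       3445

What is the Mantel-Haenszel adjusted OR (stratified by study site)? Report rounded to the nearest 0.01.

OR_MH = Σ(aᵢdᵢ/nᵢ) / Σ(bᵢcᵢ/nᵢ), where nᵢ is the stratum total.
Stratum 1 (Site A): n = 2838; a·d/n = 548·1114/2838 = 215.1064; b·c/n = 489·687/2838 = 118.3732
Stratum 2 (Site B): n = 6094; a·d/n = 548·3445/6094 = 309.7900; b·c/n = 1873·228/6094 = 70.0761
OR_MH = (215.1064 + 309.7900) / (118.3732 + 70.0761) = 524.8964 / 188.4493 = 2.78535

2.79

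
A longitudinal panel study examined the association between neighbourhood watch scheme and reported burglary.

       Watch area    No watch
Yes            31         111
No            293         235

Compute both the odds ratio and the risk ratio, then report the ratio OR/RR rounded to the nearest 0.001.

Reading the table with exposure as columns: a = 31 (Watch area, case), b = 293 (Watch area, non-case), c = 111 (No watch, case), d = 235.
OR = (31·235)/(293·111) = 7285/32523 = 0.22400
Risk in exposed = 31/324 = 0.09568; risk in unexposed = 111/346 = 0.32081; RR = 0.29824
OR/RR = 0.22400 / 0.29824 = 0.75105
The outcome is not rare, so the OR lies further from 1 than the RR.

0.751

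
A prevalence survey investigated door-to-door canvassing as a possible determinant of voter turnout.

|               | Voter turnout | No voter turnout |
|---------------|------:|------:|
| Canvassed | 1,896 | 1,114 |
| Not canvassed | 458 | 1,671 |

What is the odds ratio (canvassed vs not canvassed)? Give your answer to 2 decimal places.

Cells: a = 1896, b = 1114, c = 458, d = 1671.
OR = (a·d)/(b·c) = (1896 × 1671) / (1114 × 458) = 3168216 / 510212 = 6.20961
The odds of voter turnout are about 6.21 times as high in the canvassed group.

6.21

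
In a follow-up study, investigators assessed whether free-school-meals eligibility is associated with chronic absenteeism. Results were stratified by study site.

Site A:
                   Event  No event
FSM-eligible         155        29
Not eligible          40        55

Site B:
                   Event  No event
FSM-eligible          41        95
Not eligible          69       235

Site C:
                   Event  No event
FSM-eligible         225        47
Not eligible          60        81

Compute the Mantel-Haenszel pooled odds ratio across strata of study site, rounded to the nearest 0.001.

3.731

OR_MH = Σ(aᵢdᵢ/nᵢ) / Σ(bᵢcᵢ/nᵢ), where nᵢ is the stratum total.
Stratum 1 (Site A): n = 279; a·d/n = 155·55/279 = 30.5556; b·c/n = 29·40/279 = 4.1577
Stratum 2 (Site B): n = 440; a·d/n = 41·235/440 = 21.8977; b·c/n = 95·69/440 = 14.8977
Stratum 3 (Site C): n = 413; a·d/n = 225·81/413 = 44.1283; b·c/n = 47·60/413 = 6.8281
OR_MH = (30.5556 + 21.8977 + 44.1283) / (4.1577 + 14.8977 + 6.8281) = 96.5816 / 25.8835 = 3.73139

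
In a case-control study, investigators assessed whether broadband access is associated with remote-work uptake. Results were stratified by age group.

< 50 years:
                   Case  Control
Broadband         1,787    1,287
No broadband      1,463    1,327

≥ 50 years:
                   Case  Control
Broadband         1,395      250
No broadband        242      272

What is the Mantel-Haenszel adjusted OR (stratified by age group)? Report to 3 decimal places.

1.662

OR_MH = Σ(aᵢdᵢ/nᵢ) / Σ(bᵢcᵢ/nᵢ), where nᵢ is the stratum total.
Stratum 1 (< 50 years): n = 5864; a·d/n = 1787·1327/5864 = 404.3910; b·c/n = 1287·1463/5864 = 321.0916
Stratum 2 (≥ 50 years): n = 2159; a·d/n = 1395·272/2159 = 175.7480; b·c/n = 250·242/2159 = 28.0222
OR_MH = (404.3910 + 175.7480) / (321.0916 + 28.0222) = 580.1391 / 349.1138 = 1.66175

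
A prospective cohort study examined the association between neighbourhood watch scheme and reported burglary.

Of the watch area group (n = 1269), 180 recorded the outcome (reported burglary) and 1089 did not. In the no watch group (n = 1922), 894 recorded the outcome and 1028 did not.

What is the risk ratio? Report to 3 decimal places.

From the description: a = 180, b = 1089, c = 894, d = 1028.
Risk in exposed = 180/1269 = 0.14184; risk in unexposed = 894/1922 = 0.46514.
RR = 0.14184 / 0.46514 = 0.30495
The risk is 70% lower among the exposed than among the unexposed.

0.305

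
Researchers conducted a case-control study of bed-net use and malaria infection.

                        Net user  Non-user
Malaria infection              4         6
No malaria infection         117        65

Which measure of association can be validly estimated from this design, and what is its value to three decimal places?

Reading the table with exposure as columns: a = 4 (Net user, case), b = 117 (Net user, non-case), c = 6 (Non-user, case), d = 65.
This is a case-control study: participants were sampled on outcome status, so risks in the source population cannot be estimated directly — relative risk is not valid here. The odds ratio is the appropriate measure.
OR = (a·d)/(b·c) = (4 × 65) / (117 × 6) = 260 / 702 = 0.37037

0.370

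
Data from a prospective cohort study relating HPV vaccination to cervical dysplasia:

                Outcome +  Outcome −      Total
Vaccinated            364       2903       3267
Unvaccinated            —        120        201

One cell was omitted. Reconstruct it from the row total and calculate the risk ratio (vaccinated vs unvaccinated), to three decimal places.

The missing cell is in the unexposed row: 201 − 120 = 81.
So a = 364, b = 2903, c = 81, d = 120.
RR = [a/(a+b)] / [c/(c+d)] = (364/3267) / (81/201) = 0.11142/0.40299 = 0.27648

0.276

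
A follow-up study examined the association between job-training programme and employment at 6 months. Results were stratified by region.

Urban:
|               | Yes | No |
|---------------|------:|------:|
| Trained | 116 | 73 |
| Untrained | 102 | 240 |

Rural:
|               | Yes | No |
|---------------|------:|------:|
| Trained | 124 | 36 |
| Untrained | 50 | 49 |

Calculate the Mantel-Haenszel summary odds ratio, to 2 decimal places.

OR_MH = Σ(aᵢdᵢ/nᵢ) / Σ(bᵢcᵢ/nᵢ), where nᵢ is the stratum total.
Stratum 1 (Urban): n = 531; a·d/n = 116·240/531 = 52.4294; b·c/n = 73·102/531 = 14.0226
Stratum 2 (Rural): n = 259; a·d/n = 124·49/259 = 23.4595; b·c/n = 36·50/259 = 6.9498
OR_MH = (52.4294 + 23.4595) / (14.0226 + 6.9498) = 75.8888 / 20.9724 = 3.61851

3.62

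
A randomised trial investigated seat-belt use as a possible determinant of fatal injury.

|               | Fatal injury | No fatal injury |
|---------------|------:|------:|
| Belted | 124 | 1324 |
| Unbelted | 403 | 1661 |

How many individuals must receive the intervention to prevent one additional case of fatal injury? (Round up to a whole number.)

Risk in treated group = 124/1448 = 0.08564; risk in control = 403/2064 = 0.19525.
Absolute risk reduction = 0.19525 − 0.08564 = 0.10962
NNT = 1 / ARR = 1 / 0.10962 = 9.123 → round up → 10

10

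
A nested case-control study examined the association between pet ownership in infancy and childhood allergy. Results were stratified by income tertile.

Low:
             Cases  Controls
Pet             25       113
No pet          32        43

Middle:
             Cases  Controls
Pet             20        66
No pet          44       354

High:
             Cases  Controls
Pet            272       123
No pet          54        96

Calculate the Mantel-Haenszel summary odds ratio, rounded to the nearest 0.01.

1.92

OR_MH = Σ(aᵢdᵢ/nᵢ) / Σ(bᵢcᵢ/nᵢ), where nᵢ is the stratum total.
Stratum 1 (Low): n = 213; a·d/n = 25·43/213 = 5.0469; b·c/n = 113·32/213 = 16.9765
Stratum 2 (Middle): n = 484; a·d/n = 20·354/484 = 14.6281; b·c/n = 66·44/484 = 6.0000
Stratum 3 (High): n = 545; a·d/n = 272·96/545 = 47.9119; b·c/n = 123·54/545 = 12.1872
OR_MH = (5.0469 + 14.6281 + 47.9119) / (16.9765 + 6.0000 + 12.1872) = 67.5870 / 35.1637 = 1.92207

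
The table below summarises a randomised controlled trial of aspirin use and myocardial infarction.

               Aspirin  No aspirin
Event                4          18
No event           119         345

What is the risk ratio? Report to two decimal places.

Reading the table with exposure as columns: a = 4 (Aspirin, case), b = 119 (Aspirin, non-case), c = 18 (No aspirin, case), d = 345.
Risk in exposed = 4/123 = 0.03252; risk in unexposed = 18/363 = 0.04959.
RR = 0.03252 / 0.04959 = 0.65583
The risk is 34% lower among the exposed than among the unexposed.

0.66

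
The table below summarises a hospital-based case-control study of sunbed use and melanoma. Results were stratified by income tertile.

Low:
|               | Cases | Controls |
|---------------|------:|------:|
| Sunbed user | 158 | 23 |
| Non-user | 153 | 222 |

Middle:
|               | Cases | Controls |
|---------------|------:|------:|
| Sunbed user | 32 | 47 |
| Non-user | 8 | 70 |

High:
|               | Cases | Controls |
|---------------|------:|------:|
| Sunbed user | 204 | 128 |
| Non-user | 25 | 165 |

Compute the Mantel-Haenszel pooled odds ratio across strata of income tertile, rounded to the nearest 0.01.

9.55

OR_MH = Σ(aᵢdᵢ/nᵢ) / Σ(bᵢcᵢ/nᵢ), where nᵢ is the stratum total.
Stratum 1 (Low): n = 556; a·d/n = 158·222/556 = 63.0863; b·c/n = 23·153/556 = 6.3291
Stratum 2 (Middle): n = 157; a·d/n = 32·70/157 = 14.2675; b·c/n = 47·8/157 = 2.3949
Stratum 3 (High): n = 522; a·d/n = 204·165/522 = 64.4828; b·c/n = 128·25/522 = 6.1303
OR_MH = (63.0863 + 14.2675 + 64.4828) / (6.3291 + 2.3949 + 6.1303) = 141.8366 / 14.8543 = 9.54852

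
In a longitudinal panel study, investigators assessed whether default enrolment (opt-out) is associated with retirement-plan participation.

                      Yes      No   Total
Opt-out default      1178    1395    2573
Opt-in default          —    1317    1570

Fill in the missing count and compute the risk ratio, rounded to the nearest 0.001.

The missing cell is in the unexposed row: 1570 − 1317 = 253.
So a = 1178, b = 1395, c = 253, d = 1317.
RR = [a/(a+b)] / [c/(c+d)] = (1178/2573) / (253/1570) = 0.45783/0.16115 = 2.84109

2.841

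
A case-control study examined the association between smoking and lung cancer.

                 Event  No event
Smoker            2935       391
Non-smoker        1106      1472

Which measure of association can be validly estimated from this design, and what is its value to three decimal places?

9.990

Cells: a = 2935, b = 391, c = 1106, d = 1472.
This is a case-control study: participants were sampled on outcome status, so risks in the source population cannot be estimated directly — relative risk is not valid here. The odds ratio is the appropriate measure.
OR = (a·d)/(b·c) = (2935 × 1472) / (391 × 1106) = 4320320 / 432446 = 9.99043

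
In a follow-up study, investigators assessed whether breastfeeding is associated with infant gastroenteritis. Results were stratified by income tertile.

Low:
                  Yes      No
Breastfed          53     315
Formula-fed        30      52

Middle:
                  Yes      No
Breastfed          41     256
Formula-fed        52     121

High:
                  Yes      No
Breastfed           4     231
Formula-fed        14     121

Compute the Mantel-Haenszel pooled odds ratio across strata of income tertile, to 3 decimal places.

0.310

OR_MH = Σ(aᵢdᵢ/nᵢ) / Σ(bᵢcᵢ/nᵢ), where nᵢ is the stratum total.
Stratum 1 (Low): n = 450; a·d/n = 53·52/450 = 6.1244; b·c/n = 315·30/450 = 21.0000
Stratum 2 (Middle): n = 470; a·d/n = 41·121/470 = 10.5553; b·c/n = 256·52/470 = 28.3234
Stratum 3 (High): n = 370; a·d/n = 4·121/370 = 1.3081; b·c/n = 231·14/370 = 8.7405
OR_MH = (6.1244 + 10.5553 + 1.3081) / (21.0000 + 28.3234 + 8.7405) = 17.9879 / 58.0639 = 0.30979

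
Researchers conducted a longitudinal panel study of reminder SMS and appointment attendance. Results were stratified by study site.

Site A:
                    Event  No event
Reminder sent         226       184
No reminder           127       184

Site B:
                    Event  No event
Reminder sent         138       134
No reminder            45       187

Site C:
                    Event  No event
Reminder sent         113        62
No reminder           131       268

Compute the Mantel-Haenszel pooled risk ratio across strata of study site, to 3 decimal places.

RR_MH = Σ(aᵢ·n₀ᵢ/nᵢ) / Σ(cᵢ·n₁ᵢ/nᵢ), with n₁ᵢ = aᵢ+bᵢ (exposed), n₀ᵢ = cᵢ+dᵢ (unexposed), nᵢ = n₁ᵢ+n₀ᵢ.
Stratum 1 (Site A): n₁ = 410, n₀ = 311, n = 721; a·n₀/n = 226·311/721 = 97.4840; c·n₁/n = 127·410/721 = 72.2191
Stratum 2 (Site B): n₁ = 272, n₀ = 232, n = 504; a·n₀/n = 138·232/504 = 63.5238; c·n₁/n = 45·272/504 = 24.2857
Stratum 3 (Site C): n₁ = 175, n₀ = 399, n = 574; a·n₀/n = 113·399/574 = 78.5488; c·n₁/n = 131·175/574 = 39.9390
RR_MH = (97.4840 + 63.5238 + 78.5488) / (72.2191 + 24.2857 + 39.9390) = 239.5566 / 136.4439 = 1.75572

1.756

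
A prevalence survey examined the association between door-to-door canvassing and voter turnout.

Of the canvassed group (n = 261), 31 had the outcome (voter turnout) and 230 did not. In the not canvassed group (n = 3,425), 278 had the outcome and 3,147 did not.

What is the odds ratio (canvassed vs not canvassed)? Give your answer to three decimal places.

1.526

From the description: a = 31, b = 230, c = 278, d = 3147.
OR = (a·d)/(b·c) = (31 × 3147) / (230 × 278) = 97557 / 63940 = 1.52576
The odds of voter turnout are about 1.53 times as high in the canvassed group.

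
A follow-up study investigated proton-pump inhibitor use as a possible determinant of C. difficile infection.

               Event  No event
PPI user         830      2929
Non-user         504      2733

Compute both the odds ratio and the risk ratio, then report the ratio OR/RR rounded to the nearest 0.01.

Cells: a = 830, b = 2929, c = 504, d = 2733.
OR = (830·2733)/(2929·504) = 2268390/1476216 = 1.53662
Risk in exposed = 830/3759 = 0.22080; risk in unexposed = 504/3237 = 0.15570; RR = 1.41814
OR/RR = 1.53662 / 1.41814 = 1.08355
The outcome is not rare, so the OR lies further from 1 than the RR.

1.08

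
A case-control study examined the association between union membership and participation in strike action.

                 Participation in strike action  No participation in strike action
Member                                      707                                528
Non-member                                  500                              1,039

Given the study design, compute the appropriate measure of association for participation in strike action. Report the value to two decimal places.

Cells: a = 707, b = 528, c = 500, d = 1039.
This is a case-control study: participants were sampled on outcome status, so risks in the source population cannot be estimated directly — relative risk is not valid here. The odds ratio is the appropriate measure.
OR = (a·d)/(b·c) = (707 × 1039) / (528 × 500) = 734573 / 264000 = 2.78247

2.78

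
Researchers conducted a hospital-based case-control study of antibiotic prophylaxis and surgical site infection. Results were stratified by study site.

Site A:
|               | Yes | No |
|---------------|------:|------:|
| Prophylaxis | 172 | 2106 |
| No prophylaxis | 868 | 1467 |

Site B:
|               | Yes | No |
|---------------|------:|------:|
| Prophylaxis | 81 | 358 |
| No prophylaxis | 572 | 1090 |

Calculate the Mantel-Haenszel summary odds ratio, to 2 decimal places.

OR_MH = Σ(aᵢdᵢ/nᵢ) / Σ(bᵢcᵢ/nᵢ), where nᵢ is the stratum total.
Stratum 1 (Site A): n = 4613; a·d/n = 172·1467/4613 = 54.6985; b·c/n = 2106·868/4613 = 396.2731
Stratum 2 (Site B): n = 2101; a·d/n = 81·1090/2101 = 42.0228; b·c/n = 358·572/2101 = 97.4660
OR_MH = (54.6985 + 42.0228) / (396.2731 + 97.4660) = 96.7213 / 493.7391 = 0.19590

0.20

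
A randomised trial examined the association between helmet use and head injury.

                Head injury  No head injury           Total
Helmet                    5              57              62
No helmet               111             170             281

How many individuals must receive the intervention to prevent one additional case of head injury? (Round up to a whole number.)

Risk in treated group = 5/62 = 0.08065; risk in control = 111/281 = 0.39502.
Absolute risk reduction = 0.39502 − 0.08065 = 0.31437
NNT = 1 / ARR = 1 / 0.31437 = 3.181 → round up → 4

4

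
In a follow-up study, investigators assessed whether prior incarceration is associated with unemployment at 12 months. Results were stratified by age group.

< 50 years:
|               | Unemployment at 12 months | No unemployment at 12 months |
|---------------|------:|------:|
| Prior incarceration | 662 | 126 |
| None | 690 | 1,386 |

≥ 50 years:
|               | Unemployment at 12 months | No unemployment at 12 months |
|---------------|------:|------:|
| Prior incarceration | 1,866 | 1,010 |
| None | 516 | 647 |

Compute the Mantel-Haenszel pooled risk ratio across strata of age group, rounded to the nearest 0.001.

RR_MH = Σ(aᵢ·n₀ᵢ/nᵢ) / Σ(cᵢ·n₁ᵢ/nᵢ), with n₁ᵢ = aᵢ+bᵢ (exposed), n₀ᵢ = cᵢ+dᵢ (unexposed), nᵢ = n₁ᵢ+n₀ᵢ.
Stratum 1 (< 50 years): n₁ = 788, n₀ = 2076, n = 2864; a·n₀/n = 662·2076/2864 = 479.8575; c·n₁/n = 690·788/2864 = 189.8464
Stratum 2 (≥ 50 years): n₁ = 2876, n₀ = 1163, n = 4039; a·n₀/n = 1866·1163/4039 = 537.3008; c·n₁/n = 516·2876/4039 = 367.4216
RR_MH = (479.8575 + 537.3008) / (189.8464 + 367.4216) = 1017.1584 / 557.2680 = 1.82526

1.825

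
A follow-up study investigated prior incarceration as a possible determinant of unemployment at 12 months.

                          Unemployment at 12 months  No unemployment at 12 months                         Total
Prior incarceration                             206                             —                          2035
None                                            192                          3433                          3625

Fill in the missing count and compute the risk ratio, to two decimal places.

The missing cell is in the exposed row: 2035 − 206 = 1829.
So a = 206, b = 1829, c = 192, d = 3433.
RR = [a/(a+b)] / [c/(c+d)] = (206/2035) / (192/3625) = 0.10123/0.05297 = 1.91122

1.91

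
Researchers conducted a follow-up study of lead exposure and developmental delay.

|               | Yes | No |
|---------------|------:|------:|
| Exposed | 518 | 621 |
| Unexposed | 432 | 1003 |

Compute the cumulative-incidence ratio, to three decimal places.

Cells: a = 518, b = 621, c = 432, d = 1003.
Risk in exposed = 518/1139 = 0.45478; risk in unexposed = 432/1435 = 0.30105.
RR = 0.45478 / 0.30105 = 1.51069
The risk among the exposed is 1.51 times that among the unexposed.

1.511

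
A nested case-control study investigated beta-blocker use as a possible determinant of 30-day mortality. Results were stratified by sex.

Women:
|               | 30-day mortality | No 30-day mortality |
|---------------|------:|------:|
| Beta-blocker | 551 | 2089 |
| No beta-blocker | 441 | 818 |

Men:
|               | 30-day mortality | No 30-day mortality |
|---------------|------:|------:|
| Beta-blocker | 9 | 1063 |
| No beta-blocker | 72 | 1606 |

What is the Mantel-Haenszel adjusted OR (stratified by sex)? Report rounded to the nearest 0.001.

0.458

OR_MH = Σ(aᵢdᵢ/nᵢ) / Σ(bᵢcᵢ/nᵢ), where nᵢ is the stratum total.
Stratum 1 (Women): n = 3899; a·d/n = 551·818/3899 = 115.5984; b·c/n = 2089·441/3899 = 236.2783
Stratum 2 (Men): n = 2750; a·d/n = 9·1606/2750 = 5.2560; b·c/n = 1063·72/2750 = 27.8313
OR_MH = (115.5984 + 5.2560) / (236.2783 + 27.8313) = 120.8544 / 264.1095 = 0.45759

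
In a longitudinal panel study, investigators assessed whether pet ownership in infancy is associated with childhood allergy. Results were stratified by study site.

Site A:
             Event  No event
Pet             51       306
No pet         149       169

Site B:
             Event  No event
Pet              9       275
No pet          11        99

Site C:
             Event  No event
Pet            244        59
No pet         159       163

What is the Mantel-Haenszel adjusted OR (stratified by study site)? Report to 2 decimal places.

0.87

OR_MH = Σ(aᵢdᵢ/nᵢ) / Σ(bᵢcᵢ/nᵢ), where nᵢ is the stratum total.
Stratum 1 (Site A): n = 675; a·d/n = 51·169/675 = 12.7689; b·c/n = 306·149/675 = 67.5467
Stratum 2 (Site B): n = 394; a·d/n = 9·99/394 = 2.2614; b·c/n = 275·11/394 = 7.6777
Stratum 3 (Site C): n = 625; a·d/n = 244·163/625 = 63.6352; b·c/n = 59·159/625 = 15.0096
OR_MH = (12.7689 + 2.2614 + 63.6352) / (67.5467 + 7.6777 + 15.0096) = 78.6655 / 90.2339 = 0.87180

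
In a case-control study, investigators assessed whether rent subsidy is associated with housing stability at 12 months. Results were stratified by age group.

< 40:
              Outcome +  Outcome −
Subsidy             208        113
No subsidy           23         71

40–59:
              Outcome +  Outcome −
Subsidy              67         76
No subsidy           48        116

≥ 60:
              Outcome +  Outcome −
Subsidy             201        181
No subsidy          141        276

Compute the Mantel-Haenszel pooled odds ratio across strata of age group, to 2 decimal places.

2.60

OR_MH = Σ(aᵢdᵢ/nᵢ) / Σ(bᵢcᵢ/nᵢ), where nᵢ is the stratum total.
Stratum 1 (< 40): n = 415; a·d/n = 208·71/415 = 35.5855; b·c/n = 113·23/415 = 6.2627
Stratum 2 (40–59): n = 307; a·d/n = 67·116/307 = 25.3160; b·c/n = 76·48/307 = 11.8827
Stratum 3 (≥ 60): n = 799; a·d/n = 201·276/799 = 69.4318; b·c/n = 181·141/799 = 31.9412
OR_MH = (35.5855 + 25.3160 + 69.4318) / (6.2627 + 11.8827 + 31.9412) = 130.3333 / 50.0866 = 2.60216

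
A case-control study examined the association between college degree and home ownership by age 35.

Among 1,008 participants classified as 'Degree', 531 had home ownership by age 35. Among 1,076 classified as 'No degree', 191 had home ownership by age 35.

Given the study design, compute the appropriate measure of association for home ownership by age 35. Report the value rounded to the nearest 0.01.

5.16

From the description: a = 531, b = 477, c = 191, d = 885.
This is a case-control study: participants were sampled on outcome status, so risks in the source population cannot be estimated directly — relative risk is not valid here. The odds ratio is the appropriate measure.
OR = (a·d)/(b·c) = (531 × 885) / (477 × 191) = 469935 / 91107 = 5.15806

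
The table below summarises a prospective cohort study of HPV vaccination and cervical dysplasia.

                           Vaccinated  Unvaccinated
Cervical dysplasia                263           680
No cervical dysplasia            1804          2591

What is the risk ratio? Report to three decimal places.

Reading the table with exposure as columns: a = 263 (Vaccinated, case), b = 1804 (Vaccinated, non-case), c = 680 (Unvaccinated, case), d = 2591.
Risk in exposed = 263/2067 = 0.12724; risk in unexposed = 680/3271 = 0.20789.
RR = 0.12724 / 0.20789 = 0.61205
The risk is 39% lower among the exposed than among the unexposed.

0.612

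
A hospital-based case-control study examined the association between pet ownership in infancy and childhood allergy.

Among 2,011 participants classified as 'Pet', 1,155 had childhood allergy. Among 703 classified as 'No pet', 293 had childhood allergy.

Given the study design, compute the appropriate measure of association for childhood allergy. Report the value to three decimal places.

1.888

From the description: a = 1155, b = 856, c = 293, d = 410.
This is a hospital-based case-control study: participants were sampled on outcome status, so risks in the source population cannot be estimated directly — relative risk is not valid here. The odds ratio is the appropriate measure.
OR = (a·d)/(b·c) = (1155 × 410) / (856 × 293) = 473550 / 250808 = 1.88810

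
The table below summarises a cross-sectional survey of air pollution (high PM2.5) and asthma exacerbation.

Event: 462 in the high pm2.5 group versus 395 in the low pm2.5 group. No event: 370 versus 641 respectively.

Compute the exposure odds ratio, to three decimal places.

From the description: a = 462, b = 370, c = 395, d = 641.
OR = (a·d)/(b·c) = (462 × 641) / (370 × 395) = 296142 / 146150 = 2.02629
The odds of asthma exacerbation are about 2.03 times as high in the high pm2.5 group.

2.026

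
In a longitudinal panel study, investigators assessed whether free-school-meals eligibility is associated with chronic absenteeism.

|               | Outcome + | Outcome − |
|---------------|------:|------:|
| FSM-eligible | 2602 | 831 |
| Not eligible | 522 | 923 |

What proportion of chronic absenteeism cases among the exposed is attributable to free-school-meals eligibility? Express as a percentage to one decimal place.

52.3

Cells: a = 2602, b = 831, c = 522, d = 923.
Risk in exposed = 2602/3433 = 0.75794; risk in unexposed = 522/1445 = 0.36125.
RR = 0.75794/0.36125 = 2.09812
AR% = (RR − 1)/RR × 100 = (2.09812 − 1)/2.09812 × 100 = 52.3383%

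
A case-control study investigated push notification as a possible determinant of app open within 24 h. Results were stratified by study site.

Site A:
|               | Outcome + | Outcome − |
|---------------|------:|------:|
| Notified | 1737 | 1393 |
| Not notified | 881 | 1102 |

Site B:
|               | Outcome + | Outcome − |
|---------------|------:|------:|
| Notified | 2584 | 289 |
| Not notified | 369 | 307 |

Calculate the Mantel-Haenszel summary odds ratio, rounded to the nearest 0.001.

OR_MH = Σ(aᵢdᵢ/nᵢ) / Σ(bᵢcᵢ/nᵢ), where nᵢ is the stratum total.
Stratum 1 (Site A): n = 5113; a·d/n = 1737·1102/5113 = 374.3739; b·c/n = 1393·881/5113 = 240.0221
Stratum 2 (Site B): n = 3549; a·d/n = 2584·307/3549 = 223.5244; b·c/n = 289·369/3549 = 30.0482
OR_MH = (374.3739 + 223.5244) / (240.0221 + 30.0482) = 597.8983 / 270.0703 = 2.21386

2.214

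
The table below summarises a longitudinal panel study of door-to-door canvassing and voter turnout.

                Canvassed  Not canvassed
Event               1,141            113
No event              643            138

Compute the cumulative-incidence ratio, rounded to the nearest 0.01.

1.42

Reading the table with exposure as columns: a = 1141 (Canvassed, case), b = 643 (Canvassed, non-case), c = 113 (Not canvassed, case), d = 138.
Risk in exposed = 1141/1784 = 0.63957; risk in unexposed = 113/251 = 0.45020.
RR = 0.63957 / 0.45020 = 1.42065
The risk among the exposed is 1.42 times that among the unexposed.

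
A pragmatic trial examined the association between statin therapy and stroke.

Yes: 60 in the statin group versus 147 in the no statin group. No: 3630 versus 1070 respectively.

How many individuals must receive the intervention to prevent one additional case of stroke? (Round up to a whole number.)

Risk in treated group = 60/3690 = 0.01626; risk in control = 147/1217 = 0.12079.
Absolute risk reduction = 0.12079 − 0.01626 = 0.10453
NNT = 1 / ARR = 1 / 0.10453 = 9.567 → round up → 10

10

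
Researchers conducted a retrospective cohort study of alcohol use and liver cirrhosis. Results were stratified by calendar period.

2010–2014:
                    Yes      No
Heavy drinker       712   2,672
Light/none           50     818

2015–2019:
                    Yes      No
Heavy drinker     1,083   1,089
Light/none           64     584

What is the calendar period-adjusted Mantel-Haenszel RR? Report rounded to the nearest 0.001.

RR_MH = Σ(aᵢ·n₀ᵢ/nᵢ) / Σ(cᵢ·n₁ᵢ/nᵢ), with n₁ᵢ = aᵢ+bᵢ (exposed), n₀ᵢ = cᵢ+dᵢ (unexposed), nᵢ = n₁ᵢ+n₀ᵢ.
Stratum 1 (2010–2014): n₁ = 3384, n₀ = 868, n = 4252; a·n₀/n = 712·868/4252 = 145.3471; c·n₁/n = 50·3384/4252 = 39.7930
Stratum 2 (2015–2019): n₁ = 2172, n₀ = 648, n = 2820; a·n₀/n = 1083·648/2820 = 248.8596; c·n₁/n = 64·2172/2820 = 49.2936
RR_MH = (145.3471 + 248.8596) / (39.7930 + 49.2936) = 394.2067 / 89.0867 = 4.42498

4.425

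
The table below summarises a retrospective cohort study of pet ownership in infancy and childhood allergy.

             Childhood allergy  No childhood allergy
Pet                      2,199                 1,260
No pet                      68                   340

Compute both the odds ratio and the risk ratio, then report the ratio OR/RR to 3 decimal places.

Cells: a = 2199, b = 1260, c = 68, d = 340.
OR = (2199·340)/(1260·68) = 747660/85680 = 8.72619
Risk in exposed = 2199/3459 = 0.63573; risk in unexposed = 68/408 = 0.16667; RR = 3.81440
OR/RR = 8.72619 / 3.81440 = 2.28770
The outcome is not rare, so the OR lies further from 1 than the RR.

2.288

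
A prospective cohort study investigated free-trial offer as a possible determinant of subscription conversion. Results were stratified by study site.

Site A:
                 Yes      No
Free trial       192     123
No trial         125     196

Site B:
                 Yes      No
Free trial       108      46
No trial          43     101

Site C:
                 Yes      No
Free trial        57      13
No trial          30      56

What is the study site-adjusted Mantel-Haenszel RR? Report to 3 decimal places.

1.850

RR_MH = Σ(aᵢ·n₀ᵢ/nᵢ) / Σ(cᵢ·n₁ᵢ/nᵢ), with n₁ᵢ = aᵢ+bᵢ (exposed), n₀ᵢ = cᵢ+dᵢ (unexposed), nᵢ = n₁ᵢ+n₀ᵢ.
Stratum 1 (Site A): n₁ = 315, n₀ = 321, n = 636; a·n₀/n = 192·321/636 = 96.9057; c·n₁/n = 125·315/636 = 61.9104
Stratum 2 (Site B): n₁ = 154, n₀ = 144, n = 298; a·n₀/n = 108·144/298 = 52.1879; c·n₁/n = 43·154/298 = 22.2215
Stratum 3 (Site C): n₁ = 70, n₀ = 86, n = 156; a·n₀/n = 57·86/156 = 31.4231; c·n₁/n = 30·70/156 = 13.4615
RR_MH = (96.9057 + 52.1879 + 31.4231) / (61.9104 + 22.2215 + 13.4615) = 180.5167 / 97.5934 = 1.84968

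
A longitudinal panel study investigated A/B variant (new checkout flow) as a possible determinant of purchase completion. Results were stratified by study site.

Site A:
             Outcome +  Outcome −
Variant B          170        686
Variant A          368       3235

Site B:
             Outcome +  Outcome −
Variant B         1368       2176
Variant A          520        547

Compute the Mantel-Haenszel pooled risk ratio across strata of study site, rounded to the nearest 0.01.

0.97

RR_MH = Σ(aᵢ·n₀ᵢ/nᵢ) / Σ(cᵢ·n₁ᵢ/nᵢ), with n₁ᵢ = aᵢ+bᵢ (exposed), n₀ᵢ = cᵢ+dᵢ (unexposed), nᵢ = n₁ᵢ+n₀ᵢ.
Stratum 1 (Site A): n₁ = 856, n₀ = 3603, n = 4459; a·n₀/n = 170·3603/4459 = 137.3649; c·n₁/n = 368·856/4459 = 70.6454
Stratum 2 (Site B): n₁ = 3544, n₀ = 1067, n = 4611; a·n₀/n = 1368·1067/4611 = 316.5595; c·n₁/n = 520·3544/4611 = 399.6704
RR_MH = (137.3649 + 316.5595) / (70.6454 + 399.6704) = 453.9244 / 470.3158 = 0.96515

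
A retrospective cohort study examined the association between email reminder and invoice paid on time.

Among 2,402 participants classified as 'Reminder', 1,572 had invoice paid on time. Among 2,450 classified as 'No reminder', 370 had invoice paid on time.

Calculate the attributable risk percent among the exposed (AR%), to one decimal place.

76.9

From the description: a = 1572, b = 830, c = 370, d = 2080.
Risk in exposed = 1572/2402 = 0.65445; risk in unexposed = 370/2450 = 0.15102.
RR = 0.65445/0.15102 = 4.33355
AR% = (RR − 1)/RR × 100 = (4.33355 − 1)/4.33355 × 100 = 76.9242%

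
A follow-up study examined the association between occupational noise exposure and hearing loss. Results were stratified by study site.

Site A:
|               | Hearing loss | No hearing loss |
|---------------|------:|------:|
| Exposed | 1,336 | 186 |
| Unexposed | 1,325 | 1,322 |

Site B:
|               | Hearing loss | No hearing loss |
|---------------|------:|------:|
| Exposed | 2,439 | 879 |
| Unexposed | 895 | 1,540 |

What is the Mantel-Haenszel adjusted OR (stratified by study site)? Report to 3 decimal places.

5.496

OR_MH = Σ(aᵢdᵢ/nᵢ) / Σ(bᵢcᵢ/nᵢ), where nᵢ is the stratum total.
Stratum 1 (Site A): n = 4169; a·d/n = 1336·1322/4169 = 423.6488; b·c/n = 186·1325/4169 = 59.1149
Stratum 2 (Site B): n = 5753; a·d/n = 2439·1540/5753 = 652.8872; b·c/n = 879·895/5753 = 136.7469
OR_MH = (423.6488 + 652.8872) / (59.1149 + 136.7469) = 1076.5360 / 195.8618 = 5.49641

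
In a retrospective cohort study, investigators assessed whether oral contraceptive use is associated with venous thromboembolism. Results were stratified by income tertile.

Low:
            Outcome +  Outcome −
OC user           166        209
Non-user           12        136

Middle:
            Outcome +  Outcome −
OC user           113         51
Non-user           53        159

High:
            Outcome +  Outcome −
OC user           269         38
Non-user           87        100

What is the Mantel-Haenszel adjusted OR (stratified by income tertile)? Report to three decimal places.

7.785

OR_MH = Σ(aᵢdᵢ/nᵢ) / Σ(bᵢcᵢ/nᵢ), where nᵢ is the stratum total.
Stratum 1 (Low): n = 523; a·d/n = 166·136/523 = 43.1663; b·c/n = 209·12/523 = 4.7954
Stratum 2 (Middle): n = 376; a·d/n = 113·159/376 = 47.7846; b·c/n = 51·53/376 = 7.1888
Stratum 3 (High): n = 494; a·d/n = 269·100/494 = 54.4534; b·c/n = 38·87/494 = 6.6923
OR_MH = (43.1663 + 47.7846 + 54.4534) / (4.7954 + 7.1888 + 6.6923) = 145.4044 / 18.6765 = 7.78540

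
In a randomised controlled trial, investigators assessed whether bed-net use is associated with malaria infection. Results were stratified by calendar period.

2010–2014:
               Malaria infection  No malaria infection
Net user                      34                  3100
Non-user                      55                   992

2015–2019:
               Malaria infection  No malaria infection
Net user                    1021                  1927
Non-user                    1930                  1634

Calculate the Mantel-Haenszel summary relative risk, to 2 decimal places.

0.62

RR_MH = Σ(aᵢ·n₀ᵢ/nᵢ) / Σ(cᵢ·n₁ᵢ/nᵢ), with n₁ᵢ = aᵢ+bᵢ (exposed), n₀ᵢ = cᵢ+dᵢ (unexposed), nᵢ = n₁ᵢ+n₀ᵢ.
Stratum 1 (2010–2014): n₁ = 3134, n₀ = 1047, n = 4181; a·n₀/n = 34·1047/4181 = 8.5142; c·n₁/n = 55·3134/4181 = 41.2270
Stratum 2 (2015–2019): n₁ = 2948, n₀ = 3564, n = 6512; a·n₀/n = 1021·3564/6512 = 558.7905; c·n₁/n = 1930·2948/6512 = 873.7162
RR_MH = (8.5142 + 558.7905) / (41.2270 + 873.7162) = 567.3048 / 914.9432 = 0.62004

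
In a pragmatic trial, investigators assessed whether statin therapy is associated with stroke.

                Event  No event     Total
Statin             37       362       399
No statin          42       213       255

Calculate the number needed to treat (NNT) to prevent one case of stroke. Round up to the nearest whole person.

14

Risk in treated group = 37/399 = 0.09273; risk in control = 42/255 = 0.16471.
Absolute risk reduction = 0.16471 − 0.09273 = 0.07197
NNT = 1 / ARR = 1 / 0.07197 = 13.894 → round up → 14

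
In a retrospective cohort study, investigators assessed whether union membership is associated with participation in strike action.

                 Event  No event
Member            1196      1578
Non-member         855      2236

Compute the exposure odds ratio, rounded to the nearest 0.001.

Cells: a = 1196, b = 1578, c = 855, d = 2236.
OR = (a·d)/(b·c) = (1196 × 2236) / (1578 × 855) = 2674256 / 1349190 = 1.98212
The odds of participation in strike action are about 1.98 times as high in the member group.

1.982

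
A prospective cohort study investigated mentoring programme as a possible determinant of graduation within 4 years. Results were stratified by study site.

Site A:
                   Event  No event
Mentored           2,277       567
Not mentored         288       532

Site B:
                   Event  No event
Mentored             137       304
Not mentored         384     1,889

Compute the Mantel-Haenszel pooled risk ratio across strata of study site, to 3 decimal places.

2.183

RR_MH = Σ(aᵢ·n₀ᵢ/nᵢ) / Σ(cᵢ·n₁ᵢ/nᵢ), with n₁ᵢ = aᵢ+bᵢ (exposed), n₀ᵢ = cᵢ+dᵢ (unexposed), nᵢ = n₁ᵢ+n₀ᵢ.
Stratum 1 (Site A): n₁ = 2844, n₀ = 820, n = 3664; a·n₀/n = 2277·820/3664 = 509.5906; c·n₁/n = 288·2844/3664 = 223.5459
Stratum 2 (Site B): n₁ = 441, n₀ = 2273, n = 2714; a·n₀/n = 137·2273/2714 = 114.7388; c·n₁/n = 384·441/2714 = 62.3965
RR_MH = (509.5906 + 114.7388) / (223.5459 + 62.3965) = 624.3294 / 285.9423 = 2.18341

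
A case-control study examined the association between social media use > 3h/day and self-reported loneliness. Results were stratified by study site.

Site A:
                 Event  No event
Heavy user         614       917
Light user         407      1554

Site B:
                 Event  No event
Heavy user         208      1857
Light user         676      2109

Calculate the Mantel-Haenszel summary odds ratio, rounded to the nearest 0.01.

0.99

OR_MH = Σ(aᵢdᵢ/nᵢ) / Σ(bᵢcᵢ/nᵢ), where nᵢ is the stratum total.
Stratum 1 (Site A): n = 3492; a·d/n = 614·1554/3492 = 273.2405; b·c/n = 917·407/3492 = 106.8783
Stratum 2 (Site B): n = 4850; a·d/n = 208·2109/4850 = 90.4478; b·c/n = 1857·676/4850 = 258.8313
OR_MH = (273.2405 + 90.4478) / (106.8783 + 258.8313) = 363.6884 / 365.7096 = 0.99447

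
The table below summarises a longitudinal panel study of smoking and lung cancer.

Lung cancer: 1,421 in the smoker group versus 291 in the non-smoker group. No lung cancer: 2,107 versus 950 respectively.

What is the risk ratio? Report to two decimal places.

1.72

From the description: a = 1421, b = 2107, c = 291, d = 950.
Risk in exposed = 1421/3528 = 0.40278; risk in unexposed = 291/1241 = 0.23449.
RR = 0.40278 / 0.23449 = 1.71769
The risk among the exposed is 1.72 times that among the unexposed.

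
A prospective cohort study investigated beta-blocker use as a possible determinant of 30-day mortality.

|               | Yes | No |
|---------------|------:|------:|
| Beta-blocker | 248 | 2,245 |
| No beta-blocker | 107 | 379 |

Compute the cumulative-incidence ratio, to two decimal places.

0.45

Cells: a = 248, b = 2245, c = 107, d = 379.
Risk in exposed = 248/2493 = 0.09948; risk in unexposed = 107/486 = 0.22016.
RR = 0.09948 / 0.22016 = 0.45184
The risk is 55% lower among the exposed than among the unexposed.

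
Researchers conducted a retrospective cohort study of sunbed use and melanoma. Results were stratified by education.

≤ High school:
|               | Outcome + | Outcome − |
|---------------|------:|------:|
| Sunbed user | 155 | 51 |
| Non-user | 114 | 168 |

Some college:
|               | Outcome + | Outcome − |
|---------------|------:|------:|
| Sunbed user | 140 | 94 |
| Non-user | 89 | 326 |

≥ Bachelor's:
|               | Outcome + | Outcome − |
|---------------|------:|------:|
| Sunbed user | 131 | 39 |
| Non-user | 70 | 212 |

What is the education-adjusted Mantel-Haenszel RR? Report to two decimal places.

RR_MH = Σ(aᵢ·n₀ᵢ/nᵢ) / Σ(cᵢ·n₁ᵢ/nᵢ), with n₁ᵢ = aᵢ+bᵢ (exposed), n₀ᵢ = cᵢ+dᵢ (unexposed), nᵢ = n₁ᵢ+n₀ᵢ.
Stratum 1 (≤ High school): n₁ = 206, n₀ = 282, n = 488; a·n₀/n = 155·282/488 = 89.5697; c·n₁/n = 114·206/488 = 48.1230
Stratum 2 (Some college): n₁ = 234, n₀ = 415, n = 649; a·n₀/n = 140·415/649 = 89.5223; c·n₁/n = 89·234/649 = 32.0894
Stratum 3 (≥ Bachelor's): n₁ = 170, n₀ = 282, n = 452; a·n₀/n = 131·282/452 = 81.7301; c·n₁/n = 70·170/452 = 26.3274
RR_MH = (89.5697 + 89.5223 + 81.7301) / (48.1230 + 32.0894 + 26.3274) = 260.8221 / 106.5398 = 2.44812

2.45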